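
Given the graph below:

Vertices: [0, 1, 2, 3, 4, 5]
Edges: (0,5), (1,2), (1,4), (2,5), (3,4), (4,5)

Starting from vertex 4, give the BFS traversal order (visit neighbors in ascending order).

BFS from vertex 4 (neighbors processed in ascending order):
Visit order: 4, 1, 3, 5, 2, 0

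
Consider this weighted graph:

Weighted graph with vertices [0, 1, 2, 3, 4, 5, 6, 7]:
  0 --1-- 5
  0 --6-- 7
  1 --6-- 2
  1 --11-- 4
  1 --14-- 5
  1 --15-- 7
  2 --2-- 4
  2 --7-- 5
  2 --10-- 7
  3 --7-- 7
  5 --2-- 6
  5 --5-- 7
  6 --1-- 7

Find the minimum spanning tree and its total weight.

Applying Kruskal's algorithm (sort edges by weight, add if no cycle):
  Add (0,5) w=1
  Add (6,7) w=1
  Add (2,4) w=2
  Add (5,6) w=2
  Skip (5,7) w=5 (creates cycle)
  Skip (0,7) w=6 (creates cycle)
  Add (1,2) w=6
  Add (2,5) w=7
  Add (3,7) w=7
  Skip (2,7) w=10 (creates cycle)
  Skip (1,4) w=11 (creates cycle)
  Skip (1,5) w=14 (creates cycle)
  Skip (1,7) w=15 (creates cycle)
MST weight = 26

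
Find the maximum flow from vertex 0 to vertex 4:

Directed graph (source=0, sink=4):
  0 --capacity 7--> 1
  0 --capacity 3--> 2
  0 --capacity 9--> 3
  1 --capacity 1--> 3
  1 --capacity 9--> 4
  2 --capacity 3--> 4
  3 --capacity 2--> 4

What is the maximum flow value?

Computing max flow:
  Flow on (0->1): 7/7
  Flow on (0->2): 3/3
  Flow on (0->3): 2/9
  Flow on (1->4): 7/9
  Flow on (2->4): 3/3
  Flow on (3->4): 2/2
Maximum flow = 12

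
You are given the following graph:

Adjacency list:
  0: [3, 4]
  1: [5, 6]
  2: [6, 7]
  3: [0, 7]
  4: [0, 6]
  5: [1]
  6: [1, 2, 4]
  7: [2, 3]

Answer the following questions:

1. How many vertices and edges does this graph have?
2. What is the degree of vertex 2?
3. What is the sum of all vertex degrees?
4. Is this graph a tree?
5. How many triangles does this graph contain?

Count: 8 vertices, 8 edges.
Vertex 2 has neighbors [6, 7], degree = 2.
Handshaking lemma: 2 * 8 = 16.
A tree on 8 vertices has 7 edges. This graph has 8 edges (1 extra). Not a tree.
Number of triangles = 0.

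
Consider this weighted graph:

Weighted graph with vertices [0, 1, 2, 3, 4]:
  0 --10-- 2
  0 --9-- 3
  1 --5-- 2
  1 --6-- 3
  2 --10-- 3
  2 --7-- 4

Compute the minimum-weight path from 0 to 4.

Using Dijkstra's algorithm from vertex 0:
Shortest path: 0 -> 2 -> 4
Total weight: 10 + 7 = 17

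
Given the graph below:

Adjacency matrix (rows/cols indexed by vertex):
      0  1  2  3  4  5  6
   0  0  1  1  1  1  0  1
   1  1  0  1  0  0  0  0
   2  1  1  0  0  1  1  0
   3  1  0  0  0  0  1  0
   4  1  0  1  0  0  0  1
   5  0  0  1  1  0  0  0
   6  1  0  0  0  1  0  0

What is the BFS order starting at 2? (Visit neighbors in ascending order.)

BFS from vertex 2 (neighbors processed in ascending order):
Visit order: 2, 0, 1, 4, 5, 3, 6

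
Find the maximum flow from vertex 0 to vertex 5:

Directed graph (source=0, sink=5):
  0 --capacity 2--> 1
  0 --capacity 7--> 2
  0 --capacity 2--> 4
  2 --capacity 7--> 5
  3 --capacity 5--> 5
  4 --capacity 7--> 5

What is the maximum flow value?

Computing max flow:
  Flow on (0->2): 7/7
  Flow on (0->4): 2/2
  Flow on (2->5): 7/7
  Flow on (4->5): 2/7
Maximum flow = 9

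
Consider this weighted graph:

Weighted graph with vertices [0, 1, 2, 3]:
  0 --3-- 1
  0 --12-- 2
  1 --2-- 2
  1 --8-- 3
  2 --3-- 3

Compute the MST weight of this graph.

Applying Kruskal's algorithm (sort edges by weight, add if no cycle):
  Add (1,2) w=2
  Add (0,1) w=3
  Add (2,3) w=3
  Skip (1,3) w=8 (creates cycle)
  Skip (0,2) w=12 (creates cycle)
MST weight = 8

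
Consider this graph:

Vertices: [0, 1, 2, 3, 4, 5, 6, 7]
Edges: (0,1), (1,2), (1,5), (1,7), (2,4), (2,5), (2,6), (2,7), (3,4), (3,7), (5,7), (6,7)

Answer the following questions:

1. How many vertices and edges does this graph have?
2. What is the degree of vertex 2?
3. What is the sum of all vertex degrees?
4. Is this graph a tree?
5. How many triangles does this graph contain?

Count: 8 vertices, 12 edges.
Vertex 2 has neighbors [1, 4, 5, 6, 7], degree = 5.
Handshaking lemma: 2 * 12 = 24.
A tree on 8 vertices has 7 edges. This graph has 12 edges (5 extra). Not a tree.
Number of triangles = 5.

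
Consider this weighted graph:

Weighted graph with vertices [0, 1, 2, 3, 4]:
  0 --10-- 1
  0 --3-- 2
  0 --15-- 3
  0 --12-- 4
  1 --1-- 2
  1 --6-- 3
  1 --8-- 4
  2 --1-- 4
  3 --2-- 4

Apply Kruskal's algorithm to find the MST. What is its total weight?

Applying Kruskal's algorithm (sort edges by weight, add if no cycle):
  Add (1,2) w=1
  Add (2,4) w=1
  Add (3,4) w=2
  Add (0,2) w=3
  Skip (1,3) w=6 (creates cycle)
  Skip (1,4) w=8 (creates cycle)
  Skip (0,1) w=10 (creates cycle)
  Skip (0,4) w=12 (creates cycle)
  Skip (0,3) w=15 (creates cycle)
MST weight = 7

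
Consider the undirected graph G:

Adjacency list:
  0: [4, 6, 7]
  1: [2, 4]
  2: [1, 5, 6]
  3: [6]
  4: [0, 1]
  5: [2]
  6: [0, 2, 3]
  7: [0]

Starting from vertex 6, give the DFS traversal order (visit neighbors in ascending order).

DFS from vertex 6 (neighbors processed in ascending order):
Visit order: 6, 0, 4, 1, 2, 5, 7, 3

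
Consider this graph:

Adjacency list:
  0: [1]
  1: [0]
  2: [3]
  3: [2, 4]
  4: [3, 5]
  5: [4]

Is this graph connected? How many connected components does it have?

Checking connectivity: the graph has 2 connected component(s).
Components: [[0, 1], [2, 3, 4, 5]]. The graph is NOT connected.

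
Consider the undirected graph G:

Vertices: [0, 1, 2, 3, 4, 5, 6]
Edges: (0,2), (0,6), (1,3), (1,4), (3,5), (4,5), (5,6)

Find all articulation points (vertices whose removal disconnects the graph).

An articulation point is a vertex whose removal disconnects the graph.
Articulation points: [0, 5, 6]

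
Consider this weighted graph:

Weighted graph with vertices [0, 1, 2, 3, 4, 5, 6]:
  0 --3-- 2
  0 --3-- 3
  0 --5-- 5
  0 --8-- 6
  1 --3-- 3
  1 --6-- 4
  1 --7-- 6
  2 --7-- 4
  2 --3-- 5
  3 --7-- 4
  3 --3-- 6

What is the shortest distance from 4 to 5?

Using Dijkstra's algorithm from vertex 4:
Shortest path: 4 -> 2 -> 5
Total weight: 7 + 3 = 10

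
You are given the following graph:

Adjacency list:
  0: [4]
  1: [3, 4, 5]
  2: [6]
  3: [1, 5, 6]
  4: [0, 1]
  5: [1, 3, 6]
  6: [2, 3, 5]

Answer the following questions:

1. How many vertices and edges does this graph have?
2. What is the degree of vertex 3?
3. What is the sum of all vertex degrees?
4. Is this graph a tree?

Count: 7 vertices, 8 edges.
Vertex 3 has neighbors [1, 5, 6], degree = 3.
Handshaking lemma: 2 * 8 = 16.
A tree on 7 vertices has 6 edges. This graph has 8 edges (2 extra). Not a tree.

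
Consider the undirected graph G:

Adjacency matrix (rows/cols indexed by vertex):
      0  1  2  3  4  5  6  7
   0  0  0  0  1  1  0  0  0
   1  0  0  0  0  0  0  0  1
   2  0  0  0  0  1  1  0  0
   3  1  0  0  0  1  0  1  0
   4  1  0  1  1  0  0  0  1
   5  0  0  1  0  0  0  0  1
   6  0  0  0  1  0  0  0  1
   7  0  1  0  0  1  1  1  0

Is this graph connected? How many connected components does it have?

Checking connectivity: the graph has 1 connected component(s).
All vertices are reachable from each other. The graph IS connected.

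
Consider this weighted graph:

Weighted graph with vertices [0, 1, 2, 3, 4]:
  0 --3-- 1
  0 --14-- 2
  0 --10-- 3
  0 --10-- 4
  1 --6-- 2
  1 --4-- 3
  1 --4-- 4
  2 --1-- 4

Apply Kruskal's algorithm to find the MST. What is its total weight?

Applying Kruskal's algorithm (sort edges by weight, add if no cycle):
  Add (2,4) w=1
  Add (0,1) w=3
  Add (1,3) w=4
  Add (1,4) w=4
  Skip (1,2) w=6 (creates cycle)
  Skip (0,3) w=10 (creates cycle)
  Skip (0,4) w=10 (creates cycle)
  Skip (0,2) w=14 (creates cycle)
MST weight = 12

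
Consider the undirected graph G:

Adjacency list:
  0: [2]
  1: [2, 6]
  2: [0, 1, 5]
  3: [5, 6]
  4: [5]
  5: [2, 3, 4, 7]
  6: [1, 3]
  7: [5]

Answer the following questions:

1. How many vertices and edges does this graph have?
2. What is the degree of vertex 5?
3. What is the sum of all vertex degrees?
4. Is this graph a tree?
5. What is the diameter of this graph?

Count: 8 vertices, 8 edges.
Vertex 5 has neighbors [2, 3, 4, 7], degree = 4.
Handshaking lemma: 2 * 8 = 16.
A tree on 8 vertices has 7 edges. This graph has 8 edges (1 extra). Not a tree.
Diameter (longest shortest path) = 3.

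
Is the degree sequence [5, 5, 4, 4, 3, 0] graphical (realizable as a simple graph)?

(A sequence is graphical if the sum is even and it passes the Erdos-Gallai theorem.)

Sum of degrees = 21. Sum is odd, so the sequence is NOT graphical.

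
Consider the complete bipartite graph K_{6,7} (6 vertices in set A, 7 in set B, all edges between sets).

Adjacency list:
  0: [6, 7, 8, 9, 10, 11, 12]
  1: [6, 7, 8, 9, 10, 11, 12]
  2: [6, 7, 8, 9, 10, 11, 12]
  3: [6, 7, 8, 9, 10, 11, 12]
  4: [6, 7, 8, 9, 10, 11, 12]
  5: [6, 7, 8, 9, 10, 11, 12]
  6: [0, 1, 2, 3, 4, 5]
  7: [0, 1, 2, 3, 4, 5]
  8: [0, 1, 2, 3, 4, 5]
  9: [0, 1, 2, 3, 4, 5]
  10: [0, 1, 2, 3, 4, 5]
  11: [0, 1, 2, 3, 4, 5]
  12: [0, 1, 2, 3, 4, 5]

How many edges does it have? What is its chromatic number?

K_{6,7} has 6 * 7 = 42 edges.
Bipartite graphs have chromatic number 2 (color each partition differently).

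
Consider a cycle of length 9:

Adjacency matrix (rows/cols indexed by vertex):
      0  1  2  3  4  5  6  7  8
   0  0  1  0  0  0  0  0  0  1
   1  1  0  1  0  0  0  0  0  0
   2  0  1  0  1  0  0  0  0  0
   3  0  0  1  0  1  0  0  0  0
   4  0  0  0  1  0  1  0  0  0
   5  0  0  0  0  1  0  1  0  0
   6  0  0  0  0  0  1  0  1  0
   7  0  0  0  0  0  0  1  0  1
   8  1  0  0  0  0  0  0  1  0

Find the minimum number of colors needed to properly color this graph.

This is an odd cycle (C_9). Odd cycles are not bipartite (any 2-coloring forces two adjacent vertices to match), and 3 colors suffice.
Chromatic number = 3.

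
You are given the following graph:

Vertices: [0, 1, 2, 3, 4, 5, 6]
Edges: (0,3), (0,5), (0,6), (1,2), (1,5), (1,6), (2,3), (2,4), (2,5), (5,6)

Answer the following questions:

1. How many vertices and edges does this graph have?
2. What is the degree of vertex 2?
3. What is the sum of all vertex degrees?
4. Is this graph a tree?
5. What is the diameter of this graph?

Count: 7 vertices, 10 edges.
Vertex 2 has neighbors [1, 3, 4, 5], degree = 4.
Handshaking lemma: 2 * 10 = 20.
A tree on 7 vertices has 6 edges. This graph has 10 edges (4 extra). Not a tree.
Diameter (longest shortest path) = 3.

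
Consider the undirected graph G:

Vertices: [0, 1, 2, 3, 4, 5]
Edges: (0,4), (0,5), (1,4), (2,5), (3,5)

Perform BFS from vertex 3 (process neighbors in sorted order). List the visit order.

BFS from vertex 3 (neighbors processed in ascending order):
Visit order: 3, 5, 0, 2, 4, 1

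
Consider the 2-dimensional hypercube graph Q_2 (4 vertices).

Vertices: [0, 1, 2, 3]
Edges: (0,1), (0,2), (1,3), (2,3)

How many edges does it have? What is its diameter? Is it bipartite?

The 2-dimensional hypercube Q_2 has 4 vertices and each vertex has degree 2.
Total edges = 4 * 2 / 2 = 4.
Diameter = 2 (max Hamming distance between binary labels).
Hypercubes are bipartite (partition by parity of binary representation).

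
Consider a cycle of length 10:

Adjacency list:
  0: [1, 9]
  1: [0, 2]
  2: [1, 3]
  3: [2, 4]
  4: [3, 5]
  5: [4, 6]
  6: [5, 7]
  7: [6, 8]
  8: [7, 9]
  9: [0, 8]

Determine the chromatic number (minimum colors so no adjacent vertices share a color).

This is an even cycle (C_10). Even cycles are bipartite.
Chromatic number = 2.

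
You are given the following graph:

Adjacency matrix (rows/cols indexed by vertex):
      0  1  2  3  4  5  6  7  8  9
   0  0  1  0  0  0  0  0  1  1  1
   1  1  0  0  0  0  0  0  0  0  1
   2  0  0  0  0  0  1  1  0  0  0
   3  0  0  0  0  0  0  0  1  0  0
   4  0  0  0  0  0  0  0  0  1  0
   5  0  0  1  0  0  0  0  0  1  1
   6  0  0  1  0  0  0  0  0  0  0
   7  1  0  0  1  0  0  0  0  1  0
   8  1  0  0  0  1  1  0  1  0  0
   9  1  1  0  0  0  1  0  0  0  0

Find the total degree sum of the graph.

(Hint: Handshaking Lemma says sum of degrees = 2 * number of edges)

Count edges: 12 edges.
By Handshaking Lemma: sum of degrees = 2 * 12 = 24.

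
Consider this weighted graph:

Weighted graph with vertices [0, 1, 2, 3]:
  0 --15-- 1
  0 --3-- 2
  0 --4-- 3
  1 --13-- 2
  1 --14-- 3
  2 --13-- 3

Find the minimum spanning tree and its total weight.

Applying Kruskal's algorithm (sort edges by weight, add if no cycle):
  Add (0,2) w=3
  Add (0,3) w=4
  Add (1,2) w=13
  Skip (2,3) w=13 (creates cycle)
  Skip (1,3) w=14 (creates cycle)
  Skip (0,1) w=15 (creates cycle)
MST weight = 20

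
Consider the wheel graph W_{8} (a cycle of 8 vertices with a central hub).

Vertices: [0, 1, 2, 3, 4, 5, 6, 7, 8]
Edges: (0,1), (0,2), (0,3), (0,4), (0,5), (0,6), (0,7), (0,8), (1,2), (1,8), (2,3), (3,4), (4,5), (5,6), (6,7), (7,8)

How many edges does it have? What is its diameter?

Wheel graph W_{8}: 8 cycle edges + 8 spoke edges = 16 edges.
The hub is distance 1 from all cycle vertices. Max distance between cycle vertices through hub is 2.
Diameter = 2.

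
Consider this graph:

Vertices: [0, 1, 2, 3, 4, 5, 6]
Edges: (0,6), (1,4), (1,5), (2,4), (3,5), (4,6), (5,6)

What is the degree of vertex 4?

Vertex 4 has neighbors [1, 2, 6], so deg(4) = 3.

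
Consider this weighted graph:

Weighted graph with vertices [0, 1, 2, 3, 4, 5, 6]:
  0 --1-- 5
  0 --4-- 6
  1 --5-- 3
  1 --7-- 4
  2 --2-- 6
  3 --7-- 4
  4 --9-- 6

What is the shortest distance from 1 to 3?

Using Dijkstra's algorithm from vertex 1:
Shortest path: 1 -> 3
Total weight: 5 = 5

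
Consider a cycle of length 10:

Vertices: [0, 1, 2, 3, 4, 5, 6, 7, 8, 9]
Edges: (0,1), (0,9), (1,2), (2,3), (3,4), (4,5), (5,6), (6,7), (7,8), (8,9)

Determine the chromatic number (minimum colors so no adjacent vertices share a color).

This is an even cycle (C_10). Even cycles are bipartite.
Chromatic number = 2.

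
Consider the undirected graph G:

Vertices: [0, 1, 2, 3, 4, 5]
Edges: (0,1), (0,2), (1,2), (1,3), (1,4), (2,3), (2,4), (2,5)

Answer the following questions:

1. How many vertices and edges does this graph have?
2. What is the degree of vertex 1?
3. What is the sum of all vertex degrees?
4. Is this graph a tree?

Count: 6 vertices, 8 edges.
Vertex 1 has neighbors [0, 2, 3, 4], degree = 4.
Handshaking lemma: 2 * 8 = 16.
A tree on 6 vertices has 5 edges. This graph has 8 edges (3 extra). Not a tree.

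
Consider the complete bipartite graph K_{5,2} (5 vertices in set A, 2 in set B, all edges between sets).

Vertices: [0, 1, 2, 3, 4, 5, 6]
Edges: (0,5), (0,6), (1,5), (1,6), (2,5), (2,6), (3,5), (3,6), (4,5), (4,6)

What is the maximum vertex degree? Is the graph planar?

Set-A vertices have degree 2; set-B vertices have degree 5. Maximum degree = max(5,2) = 5.
min(5,2) <= 2, so K_{5,2} avoids a K_{3,3} subdivision and is planar.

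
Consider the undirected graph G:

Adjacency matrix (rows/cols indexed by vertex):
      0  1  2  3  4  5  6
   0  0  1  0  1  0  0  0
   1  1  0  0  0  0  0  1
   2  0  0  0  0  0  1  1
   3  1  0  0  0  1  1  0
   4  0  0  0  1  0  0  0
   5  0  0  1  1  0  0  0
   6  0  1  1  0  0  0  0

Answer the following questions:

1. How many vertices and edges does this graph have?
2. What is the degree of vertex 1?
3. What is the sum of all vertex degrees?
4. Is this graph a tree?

Count: 7 vertices, 7 edges.
Vertex 1 has neighbors [0, 6], degree = 2.
Handshaking lemma: 2 * 7 = 14.
A tree on 7 vertices has 6 edges. This graph has 7 edges (1 extra). Not a tree.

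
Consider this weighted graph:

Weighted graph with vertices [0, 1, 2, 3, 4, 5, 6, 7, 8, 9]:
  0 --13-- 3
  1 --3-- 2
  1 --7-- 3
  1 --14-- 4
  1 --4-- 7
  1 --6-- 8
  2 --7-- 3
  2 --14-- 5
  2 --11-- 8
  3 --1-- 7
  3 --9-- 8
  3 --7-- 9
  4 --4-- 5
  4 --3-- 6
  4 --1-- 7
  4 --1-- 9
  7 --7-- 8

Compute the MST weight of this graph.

Applying Kruskal's algorithm (sort edges by weight, add if no cycle):
  Add (3,7) w=1
  Add (4,7) w=1
  Add (4,9) w=1
  Add (1,2) w=3
  Add (4,6) w=3
  Add (1,7) w=4
  Add (4,5) w=4
  Add (1,8) w=6
  Skip (1,3) w=7 (creates cycle)
  Skip (2,3) w=7 (creates cycle)
  Skip (3,9) w=7 (creates cycle)
  Skip (7,8) w=7 (creates cycle)
  Skip (3,8) w=9 (creates cycle)
  Skip (2,8) w=11 (creates cycle)
  Add (0,3) w=13
  Skip (1,4) w=14 (creates cycle)
  Skip (2,5) w=14 (creates cycle)
MST weight = 36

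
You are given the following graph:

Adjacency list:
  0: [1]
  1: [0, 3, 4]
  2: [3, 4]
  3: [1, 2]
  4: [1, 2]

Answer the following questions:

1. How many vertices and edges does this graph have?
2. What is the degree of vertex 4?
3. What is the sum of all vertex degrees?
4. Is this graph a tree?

Count: 5 vertices, 5 edges.
Vertex 4 has neighbors [1, 2], degree = 2.
Handshaking lemma: 2 * 5 = 10.
A tree on 5 vertices has 4 edges. This graph has 5 edges (1 extra). Not a tree.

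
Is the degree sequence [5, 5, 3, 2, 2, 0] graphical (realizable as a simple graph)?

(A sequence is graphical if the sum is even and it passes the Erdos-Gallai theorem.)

Sum of degrees = 17. Sum is odd, so the sequence is NOT graphical.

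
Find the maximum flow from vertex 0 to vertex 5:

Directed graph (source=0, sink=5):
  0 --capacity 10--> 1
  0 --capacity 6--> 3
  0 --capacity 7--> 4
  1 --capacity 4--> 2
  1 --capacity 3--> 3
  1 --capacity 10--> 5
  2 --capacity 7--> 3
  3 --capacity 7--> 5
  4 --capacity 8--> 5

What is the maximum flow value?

Computing max flow:
  Flow on (0->1): 10/10
  Flow on (0->3): 6/6
  Flow on (0->4): 7/7
  Flow on (1->5): 10/10
  Flow on (3->5): 6/7
  Flow on (4->5): 7/8
Maximum flow = 23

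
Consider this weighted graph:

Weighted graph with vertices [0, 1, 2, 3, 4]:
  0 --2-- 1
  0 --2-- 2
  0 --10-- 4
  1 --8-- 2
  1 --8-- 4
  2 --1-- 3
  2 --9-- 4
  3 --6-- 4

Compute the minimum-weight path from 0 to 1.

Using Dijkstra's algorithm from vertex 0:
Shortest path: 0 -> 1
Total weight: 2 = 2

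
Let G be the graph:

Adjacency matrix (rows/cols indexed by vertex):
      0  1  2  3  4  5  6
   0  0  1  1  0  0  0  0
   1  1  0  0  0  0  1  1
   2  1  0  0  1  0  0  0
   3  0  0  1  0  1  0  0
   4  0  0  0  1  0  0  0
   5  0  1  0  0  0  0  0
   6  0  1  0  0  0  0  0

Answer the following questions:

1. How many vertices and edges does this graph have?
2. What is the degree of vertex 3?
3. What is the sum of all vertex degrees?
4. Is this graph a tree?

Count: 7 vertices, 6 edges.
Vertex 3 has neighbors [2, 4], degree = 2.
Handshaking lemma: 2 * 6 = 12.
A graph is a tree iff it is connected and has exactly n-1 edges. This graph is connected (all 7 vertices in one component) and has 7-1 = 6 edges. It is a tree.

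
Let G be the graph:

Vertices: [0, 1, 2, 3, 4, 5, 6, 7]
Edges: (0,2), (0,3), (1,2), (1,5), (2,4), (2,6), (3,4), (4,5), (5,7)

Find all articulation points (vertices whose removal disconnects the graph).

An articulation point is a vertex whose removal disconnects the graph.
Articulation points: [2, 5]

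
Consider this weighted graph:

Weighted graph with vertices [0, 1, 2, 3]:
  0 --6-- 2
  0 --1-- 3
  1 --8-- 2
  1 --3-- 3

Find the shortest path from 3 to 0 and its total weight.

Using Dijkstra's algorithm from vertex 3:
Shortest path: 3 -> 0
Total weight: 1 = 1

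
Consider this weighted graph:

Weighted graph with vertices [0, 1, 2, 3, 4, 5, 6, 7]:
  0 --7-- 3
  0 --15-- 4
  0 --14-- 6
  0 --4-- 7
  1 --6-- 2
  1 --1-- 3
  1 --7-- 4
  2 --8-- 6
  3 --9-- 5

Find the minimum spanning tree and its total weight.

Applying Kruskal's algorithm (sort edges by weight, add if no cycle):
  Add (1,3) w=1
  Add (0,7) w=4
  Add (1,2) w=6
  Add (0,3) w=7
  Add (1,4) w=7
  Add (2,6) w=8
  Add (3,5) w=9
  Skip (0,6) w=14 (creates cycle)
  Skip (0,4) w=15 (creates cycle)
MST weight = 42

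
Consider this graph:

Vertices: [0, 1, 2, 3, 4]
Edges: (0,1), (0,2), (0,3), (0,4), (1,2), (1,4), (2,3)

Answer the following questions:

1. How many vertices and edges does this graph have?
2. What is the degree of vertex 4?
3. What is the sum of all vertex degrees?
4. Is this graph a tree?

Count: 5 vertices, 7 edges.
Vertex 4 has neighbors [0, 1], degree = 2.
Handshaking lemma: 2 * 7 = 14.
A tree on 5 vertices has 4 edges. This graph has 7 edges (3 extra). Not a tree.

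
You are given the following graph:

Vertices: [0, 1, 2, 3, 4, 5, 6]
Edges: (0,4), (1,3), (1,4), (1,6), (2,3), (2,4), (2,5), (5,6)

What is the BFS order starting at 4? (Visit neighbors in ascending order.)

BFS from vertex 4 (neighbors processed in ascending order):
Visit order: 4, 0, 1, 2, 3, 6, 5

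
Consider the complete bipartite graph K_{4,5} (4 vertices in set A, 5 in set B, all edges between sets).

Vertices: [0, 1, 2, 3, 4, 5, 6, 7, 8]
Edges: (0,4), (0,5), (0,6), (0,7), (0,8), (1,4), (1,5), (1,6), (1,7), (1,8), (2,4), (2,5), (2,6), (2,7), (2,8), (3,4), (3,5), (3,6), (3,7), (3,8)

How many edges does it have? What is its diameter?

K_{4,5} has 4 * 5 = 20 edges.
Any vertex reaches any opposite-side vertex in 1 step; same-side vertices reach in 2 steps via any opposite-side vertex.
Diameter = 2.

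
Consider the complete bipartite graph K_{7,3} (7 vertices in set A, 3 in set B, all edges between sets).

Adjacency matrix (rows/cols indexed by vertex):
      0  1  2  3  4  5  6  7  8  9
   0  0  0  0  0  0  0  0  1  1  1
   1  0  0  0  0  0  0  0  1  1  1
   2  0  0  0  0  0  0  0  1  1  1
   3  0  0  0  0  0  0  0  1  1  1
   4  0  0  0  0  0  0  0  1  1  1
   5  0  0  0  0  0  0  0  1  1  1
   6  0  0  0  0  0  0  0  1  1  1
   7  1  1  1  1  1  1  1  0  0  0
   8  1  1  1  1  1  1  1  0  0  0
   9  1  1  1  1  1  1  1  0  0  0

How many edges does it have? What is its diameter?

K_{7,3} has 7 * 3 = 21 edges.
Any vertex reaches any opposite-side vertex in 1 step; same-side vertices reach in 2 steps via any opposite-side vertex.
Diameter = 2.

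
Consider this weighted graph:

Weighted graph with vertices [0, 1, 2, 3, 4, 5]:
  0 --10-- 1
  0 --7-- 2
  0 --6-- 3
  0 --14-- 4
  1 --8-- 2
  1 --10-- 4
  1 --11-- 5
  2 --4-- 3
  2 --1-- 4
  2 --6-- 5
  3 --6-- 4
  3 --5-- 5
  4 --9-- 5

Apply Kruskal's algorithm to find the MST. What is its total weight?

Applying Kruskal's algorithm (sort edges by weight, add if no cycle):
  Add (2,4) w=1
  Add (2,3) w=4
  Add (3,5) w=5
  Add (0,3) w=6
  Skip (2,5) w=6 (creates cycle)
  Skip (3,4) w=6 (creates cycle)
  Skip (0,2) w=7 (creates cycle)
  Add (1,2) w=8
  Skip (4,5) w=9 (creates cycle)
  Skip (0,1) w=10 (creates cycle)
  Skip (1,4) w=10 (creates cycle)
  Skip (1,5) w=11 (creates cycle)
  Skip (0,4) w=14 (creates cycle)
MST weight = 24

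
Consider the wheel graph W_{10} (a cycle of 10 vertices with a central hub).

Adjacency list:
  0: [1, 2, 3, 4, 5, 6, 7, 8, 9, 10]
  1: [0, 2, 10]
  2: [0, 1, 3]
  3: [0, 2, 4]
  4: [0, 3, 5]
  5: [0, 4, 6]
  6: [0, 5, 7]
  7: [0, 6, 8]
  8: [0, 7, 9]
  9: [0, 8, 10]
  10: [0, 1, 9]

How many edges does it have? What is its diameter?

Wheel graph W_{10}: 10 cycle edges + 10 spoke edges = 20 edges.
The hub is distance 1 from all cycle vertices. Max distance between cycle vertices through hub is 2.
Diameter = 2.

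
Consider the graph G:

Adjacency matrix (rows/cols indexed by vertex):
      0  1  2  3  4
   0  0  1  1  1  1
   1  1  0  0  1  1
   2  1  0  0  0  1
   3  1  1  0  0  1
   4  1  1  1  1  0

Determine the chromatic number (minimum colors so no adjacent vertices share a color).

The graph has a maximum clique of size 4 (lower bound on chromatic number).
A valid 4-coloring: {0: 0, 1: 2, 2: 2, 3: 3, 4: 1}.
Chromatic number = 4.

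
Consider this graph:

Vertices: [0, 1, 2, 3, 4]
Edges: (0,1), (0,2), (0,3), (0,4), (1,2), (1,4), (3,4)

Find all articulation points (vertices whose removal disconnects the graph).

No articulation points. The graph is biconnected.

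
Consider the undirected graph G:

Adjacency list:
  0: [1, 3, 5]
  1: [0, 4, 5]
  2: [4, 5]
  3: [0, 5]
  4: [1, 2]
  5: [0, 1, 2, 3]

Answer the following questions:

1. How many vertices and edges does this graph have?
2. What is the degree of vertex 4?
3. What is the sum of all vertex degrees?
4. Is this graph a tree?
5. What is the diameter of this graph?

Count: 6 vertices, 8 edges.
Vertex 4 has neighbors [1, 2], degree = 2.
Handshaking lemma: 2 * 8 = 16.
A tree on 6 vertices has 5 edges. This graph has 8 edges (3 extra). Not a tree.
Diameter (longest shortest path) = 3.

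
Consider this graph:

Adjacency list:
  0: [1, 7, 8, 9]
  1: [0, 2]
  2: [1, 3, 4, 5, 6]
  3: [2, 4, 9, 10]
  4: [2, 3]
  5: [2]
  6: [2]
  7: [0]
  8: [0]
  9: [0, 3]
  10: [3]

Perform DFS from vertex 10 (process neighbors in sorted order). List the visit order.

DFS from vertex 10 (neighbors processed in ascending order):
Visit order: 10, 3, 2, 1, 0, 7, 8, 9, 4, 5, 6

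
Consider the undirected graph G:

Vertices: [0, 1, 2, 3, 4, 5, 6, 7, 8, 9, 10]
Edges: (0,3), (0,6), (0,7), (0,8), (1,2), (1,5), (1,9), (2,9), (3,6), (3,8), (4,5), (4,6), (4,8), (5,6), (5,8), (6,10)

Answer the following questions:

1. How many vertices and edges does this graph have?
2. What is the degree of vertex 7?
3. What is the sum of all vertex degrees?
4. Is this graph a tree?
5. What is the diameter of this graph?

Count: 11 vertices, 16 edges.
Vertex 7 has neighbors [0], degree = 1.
Handshaking lemma: 2 * 16 = 32.
A tree on 11 vertices has 10 edges. This graph has 16 edges (6 extra). Not a tree.
Diameter (longest shortest path) = 5.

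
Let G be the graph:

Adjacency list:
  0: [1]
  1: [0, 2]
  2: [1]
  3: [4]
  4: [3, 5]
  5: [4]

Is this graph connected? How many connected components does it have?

Checking connectivity: the graph has 2 connected component(s).
Components: [[0, 1, 2], [3, 4, 5]]. The graph is NOT connected.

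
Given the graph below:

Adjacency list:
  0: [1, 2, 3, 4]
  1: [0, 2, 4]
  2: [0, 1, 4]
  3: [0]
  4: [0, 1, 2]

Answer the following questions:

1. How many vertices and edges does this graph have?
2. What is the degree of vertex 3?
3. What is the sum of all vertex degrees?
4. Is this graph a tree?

Count: 5 vertices, 7 edges.
Vertex 3 has neighbors [0], degree = 1.
Handshaking lemma: 2 * 7 = 14.
A tree on 5 vertices has 4 edges. This graph has 7 edges (3 extra). Not a tree.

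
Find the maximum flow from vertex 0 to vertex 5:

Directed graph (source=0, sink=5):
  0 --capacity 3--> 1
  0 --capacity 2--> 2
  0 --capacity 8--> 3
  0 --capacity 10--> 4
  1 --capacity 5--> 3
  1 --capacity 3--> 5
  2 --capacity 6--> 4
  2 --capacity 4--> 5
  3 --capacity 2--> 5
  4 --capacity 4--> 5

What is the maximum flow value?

Computing max flow:
  Flow on (0->1): 3/3
  Flow on (0->2): 2/2
  Flow on (0->3): 2/8
  Flow on (0->4): 4/10
  Flow on (1->5): 3/3
  Flow on (2->5): 2/4
  Flow on (3->5): 2/2
  Flow on (4->5): 4/4
Maximum flow = 11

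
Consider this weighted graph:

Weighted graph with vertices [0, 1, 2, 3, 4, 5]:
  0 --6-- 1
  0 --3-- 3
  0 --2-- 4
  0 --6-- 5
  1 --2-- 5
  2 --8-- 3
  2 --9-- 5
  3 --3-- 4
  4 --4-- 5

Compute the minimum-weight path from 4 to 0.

Using Dijkstra's algorithm from vertex 4:
Shortest path: 4 -> 0
Total weight: 2 = 2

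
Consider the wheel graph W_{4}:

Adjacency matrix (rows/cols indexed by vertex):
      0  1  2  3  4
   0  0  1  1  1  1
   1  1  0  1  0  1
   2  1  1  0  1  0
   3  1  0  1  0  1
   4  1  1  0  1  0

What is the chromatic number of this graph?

W_{4} = C_{4} plus a hub adjacent to every cycle vertex.
The outer cycle needs 2 colors (even cycle); the hub is adjacent to all of them so needs a fresh color.
Chromatic number = 2 + 1 = 3.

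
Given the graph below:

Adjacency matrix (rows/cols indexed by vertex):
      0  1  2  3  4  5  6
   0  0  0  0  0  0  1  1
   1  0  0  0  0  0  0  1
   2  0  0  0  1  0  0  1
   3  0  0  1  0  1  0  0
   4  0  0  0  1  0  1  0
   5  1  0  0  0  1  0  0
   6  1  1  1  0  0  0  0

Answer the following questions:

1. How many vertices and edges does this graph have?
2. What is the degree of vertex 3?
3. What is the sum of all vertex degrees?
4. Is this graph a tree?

Count: 7 vertices, 7 edges.
Vertex 3 has neighbors [2, 4], degree = 2.
Handshaking lemma: 2 * 7 = 14.
A tree on 7 vertices has 6 edges. This graph has 7 edges (1 extra). Not a tree.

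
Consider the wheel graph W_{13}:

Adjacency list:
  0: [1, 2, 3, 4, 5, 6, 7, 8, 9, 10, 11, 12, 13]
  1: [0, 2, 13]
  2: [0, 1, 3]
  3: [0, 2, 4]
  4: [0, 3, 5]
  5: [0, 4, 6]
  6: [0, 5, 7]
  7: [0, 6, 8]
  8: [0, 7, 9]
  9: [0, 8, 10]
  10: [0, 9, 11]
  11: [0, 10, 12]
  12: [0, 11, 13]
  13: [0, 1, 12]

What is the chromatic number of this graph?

W_{13} = C_{13} plus a hub adjacent to every cycle vertex.
The outer cycle needs 3 colors (odd cycle); the hub is adjacent to all of them so needs a fresh color.
Chromatic number = 3 + 1 = 4.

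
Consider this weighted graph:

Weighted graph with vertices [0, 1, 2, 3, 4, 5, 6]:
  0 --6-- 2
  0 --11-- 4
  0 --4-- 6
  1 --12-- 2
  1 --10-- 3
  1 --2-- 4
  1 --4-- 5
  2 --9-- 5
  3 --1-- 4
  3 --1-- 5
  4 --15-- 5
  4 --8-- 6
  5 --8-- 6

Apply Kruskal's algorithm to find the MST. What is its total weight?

Applying Kruskal's algorithm (sort edges by weight, add if no cycle):
  Add (3,5) w=1
  Add (3,4) w=1
  Add (1,4) w=2
  Add (0,6) w=4
  Skip (1,5) w=4 (creates cycle)
  Add (0,2) w=6
  Add (4,6) w=8
  Skip (5,6) w=8 (creates cycle)
  Skip (2,5) w=9 (creates cycle)
  Skip (1,3) w=10 (creates cycle)
  Skip (0,4) w=11 (creates cycle)
  Skip (1,2) w=12 (creates cycle)
  Skip (4,5) w=15 (creates cycle)
MST weight = 22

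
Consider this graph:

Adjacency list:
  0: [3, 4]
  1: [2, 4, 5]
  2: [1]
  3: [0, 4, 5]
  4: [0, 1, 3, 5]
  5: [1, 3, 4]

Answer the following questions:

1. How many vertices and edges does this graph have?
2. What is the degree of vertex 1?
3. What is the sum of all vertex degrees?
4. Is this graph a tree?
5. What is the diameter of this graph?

Count: 6 vertices, 8 edges.
Vertex 1 has neighbors [2, 4, 5], degree = 3.
Handshaking lemma: 2 * 8 = 16.
A tree on 6 vertices has 5 edges. This graph has 8 edges (3 extra). Not a tree.
Diameter (longest shortest path) = 3.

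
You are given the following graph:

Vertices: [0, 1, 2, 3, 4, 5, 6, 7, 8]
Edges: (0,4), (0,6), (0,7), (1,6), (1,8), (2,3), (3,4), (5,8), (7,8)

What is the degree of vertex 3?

Vertex 3 has neighbors [2, 4], so deg(3) = 2.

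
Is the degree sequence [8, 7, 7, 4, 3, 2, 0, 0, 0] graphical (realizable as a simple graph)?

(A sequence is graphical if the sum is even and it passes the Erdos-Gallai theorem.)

Sum of degrees = 31. Sum is odd, so the sequence is NOT graphical.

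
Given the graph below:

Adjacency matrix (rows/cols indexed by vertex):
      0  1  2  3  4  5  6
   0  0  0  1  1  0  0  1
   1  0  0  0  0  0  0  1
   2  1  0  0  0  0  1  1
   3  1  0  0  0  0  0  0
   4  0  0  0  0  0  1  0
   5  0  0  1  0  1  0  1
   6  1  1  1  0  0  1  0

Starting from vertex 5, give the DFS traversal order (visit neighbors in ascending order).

DFS from vertex 5 (neighbors processed in ascending order):
Visit order: 5, 2, 0, 3, 6, 1, 4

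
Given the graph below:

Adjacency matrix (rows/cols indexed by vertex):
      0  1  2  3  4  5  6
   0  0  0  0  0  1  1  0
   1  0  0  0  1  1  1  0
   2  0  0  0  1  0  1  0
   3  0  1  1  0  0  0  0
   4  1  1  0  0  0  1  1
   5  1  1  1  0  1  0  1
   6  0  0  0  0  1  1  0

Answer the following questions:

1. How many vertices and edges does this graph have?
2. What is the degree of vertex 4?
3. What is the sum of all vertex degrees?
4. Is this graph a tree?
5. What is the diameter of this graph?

Count: 7 vertices, 10 edges.
Vertex 4 has neighbors [0, 1, 5, 6], degree = 4.
Handshaking lemma: 2 * 10 = 20.
A tree on 7 vertices has 6 edges. This graph has 10 edges (4 extra). Not a tree.
Diameter (longest shortest path) = 3.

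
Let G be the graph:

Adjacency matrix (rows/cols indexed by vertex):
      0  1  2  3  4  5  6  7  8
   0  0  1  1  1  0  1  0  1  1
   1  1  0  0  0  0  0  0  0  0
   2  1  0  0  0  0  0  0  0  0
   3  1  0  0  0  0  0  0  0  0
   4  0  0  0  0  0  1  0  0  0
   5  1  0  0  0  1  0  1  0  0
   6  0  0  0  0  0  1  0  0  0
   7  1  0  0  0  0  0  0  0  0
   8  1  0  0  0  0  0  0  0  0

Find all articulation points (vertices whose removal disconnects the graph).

An articulation point is a vertex whose removal disconnects the graph.
Articulation points: [0, 5]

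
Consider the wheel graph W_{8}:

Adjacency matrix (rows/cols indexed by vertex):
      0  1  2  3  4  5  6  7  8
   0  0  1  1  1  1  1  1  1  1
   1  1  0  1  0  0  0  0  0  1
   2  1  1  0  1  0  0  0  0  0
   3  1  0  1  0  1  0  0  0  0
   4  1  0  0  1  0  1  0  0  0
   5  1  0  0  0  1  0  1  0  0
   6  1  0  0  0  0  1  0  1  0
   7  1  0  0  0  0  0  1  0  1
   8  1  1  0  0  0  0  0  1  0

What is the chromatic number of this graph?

W_{8} = C_{8} plus a hub adjacent to every cycle vertex.
The outer cycle needs 2 colors (even cycle); the hub is adjacent to all of them so needs a fresh color.
Chromatic number = 2 + 1 = 3.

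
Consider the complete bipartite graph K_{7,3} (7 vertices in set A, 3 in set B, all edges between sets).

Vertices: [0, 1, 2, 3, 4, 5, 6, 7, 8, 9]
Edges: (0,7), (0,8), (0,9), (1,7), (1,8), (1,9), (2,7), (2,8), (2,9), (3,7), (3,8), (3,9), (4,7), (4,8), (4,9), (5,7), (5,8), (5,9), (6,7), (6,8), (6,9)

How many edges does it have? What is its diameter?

K_{7,3} has 7 * 3 = 21 edges.
Any vertex reaches any opposite-side vertex in 1 step; same-side vertices reach in 2 steps via any opposite-side vertex.
Diameter = 2.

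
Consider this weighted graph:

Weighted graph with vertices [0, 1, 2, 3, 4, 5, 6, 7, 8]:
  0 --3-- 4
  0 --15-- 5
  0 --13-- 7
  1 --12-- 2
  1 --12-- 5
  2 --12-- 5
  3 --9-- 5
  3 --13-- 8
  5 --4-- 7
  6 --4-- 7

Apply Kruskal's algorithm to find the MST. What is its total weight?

Applying Kruskal's algorithm (sort edges by weight, add if no cycle):
  Add (0,4) w=3
  Add (5,7) w=4
  Add (6,7) w=4
  Add (3,5) w=9
  Add (1,2) w=12
  Add (1,5) w=12
  Skip (2,5) w=12 (creates cycle)
  Add (0,7) w=13
  Add (3,8) w=13
  Skip (0,5) w=15 (creates cycle)
MST weight = 70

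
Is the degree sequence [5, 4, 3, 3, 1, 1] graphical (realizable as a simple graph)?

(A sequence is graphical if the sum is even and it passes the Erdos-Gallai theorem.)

Sum of degrees = 17. Sum is odd, so the sequence is NOT graphical.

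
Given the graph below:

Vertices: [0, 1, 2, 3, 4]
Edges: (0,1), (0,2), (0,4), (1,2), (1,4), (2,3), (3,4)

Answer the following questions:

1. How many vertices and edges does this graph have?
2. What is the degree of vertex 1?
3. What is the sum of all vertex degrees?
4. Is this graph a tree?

Count: 5 vertices, 7 edges.
Vertex 1 has neighbors [0, 2, 4], degree = 3.
Handshaking lemma: 2 * 7 = 14.
A tree on 5 vertices has 4 edges. This graph has 7 edges (3 extra). Not a tree.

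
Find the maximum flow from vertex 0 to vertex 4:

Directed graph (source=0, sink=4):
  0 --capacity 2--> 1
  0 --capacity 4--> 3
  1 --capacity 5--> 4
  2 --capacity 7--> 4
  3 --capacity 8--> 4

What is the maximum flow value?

Computing max flow:
  Flow on (0->1): 2/2
  Flow on (0->3): 4/4
  Flow on (1->4): 2/5
  Flow on (3->4): 4/8
Maximum flow = 6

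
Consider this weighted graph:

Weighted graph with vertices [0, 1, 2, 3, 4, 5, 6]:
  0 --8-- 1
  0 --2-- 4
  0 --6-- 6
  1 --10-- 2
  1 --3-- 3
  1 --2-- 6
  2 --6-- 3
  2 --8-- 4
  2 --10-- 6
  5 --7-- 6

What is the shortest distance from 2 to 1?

Using Dijkstra's algorithm from vertex 2:
Shortest path: 2 -> 3 -> 1
Total weight: 6 + 3 = 9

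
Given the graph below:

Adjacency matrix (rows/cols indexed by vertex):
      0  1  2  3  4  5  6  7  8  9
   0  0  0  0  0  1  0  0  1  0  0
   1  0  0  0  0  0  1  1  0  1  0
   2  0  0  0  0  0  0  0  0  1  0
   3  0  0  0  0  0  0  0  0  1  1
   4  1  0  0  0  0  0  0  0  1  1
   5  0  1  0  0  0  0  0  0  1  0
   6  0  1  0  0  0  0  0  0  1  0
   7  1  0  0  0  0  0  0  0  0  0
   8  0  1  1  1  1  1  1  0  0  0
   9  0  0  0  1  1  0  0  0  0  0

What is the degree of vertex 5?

Vertex 5 has neighbors [1, 8], so deg(5) = 2.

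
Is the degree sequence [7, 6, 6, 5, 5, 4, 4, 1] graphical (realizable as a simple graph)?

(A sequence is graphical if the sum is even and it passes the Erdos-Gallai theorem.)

Sum of degrees = 38. Sum is even and passes Erdos-Gallai. The sequence IS graphical.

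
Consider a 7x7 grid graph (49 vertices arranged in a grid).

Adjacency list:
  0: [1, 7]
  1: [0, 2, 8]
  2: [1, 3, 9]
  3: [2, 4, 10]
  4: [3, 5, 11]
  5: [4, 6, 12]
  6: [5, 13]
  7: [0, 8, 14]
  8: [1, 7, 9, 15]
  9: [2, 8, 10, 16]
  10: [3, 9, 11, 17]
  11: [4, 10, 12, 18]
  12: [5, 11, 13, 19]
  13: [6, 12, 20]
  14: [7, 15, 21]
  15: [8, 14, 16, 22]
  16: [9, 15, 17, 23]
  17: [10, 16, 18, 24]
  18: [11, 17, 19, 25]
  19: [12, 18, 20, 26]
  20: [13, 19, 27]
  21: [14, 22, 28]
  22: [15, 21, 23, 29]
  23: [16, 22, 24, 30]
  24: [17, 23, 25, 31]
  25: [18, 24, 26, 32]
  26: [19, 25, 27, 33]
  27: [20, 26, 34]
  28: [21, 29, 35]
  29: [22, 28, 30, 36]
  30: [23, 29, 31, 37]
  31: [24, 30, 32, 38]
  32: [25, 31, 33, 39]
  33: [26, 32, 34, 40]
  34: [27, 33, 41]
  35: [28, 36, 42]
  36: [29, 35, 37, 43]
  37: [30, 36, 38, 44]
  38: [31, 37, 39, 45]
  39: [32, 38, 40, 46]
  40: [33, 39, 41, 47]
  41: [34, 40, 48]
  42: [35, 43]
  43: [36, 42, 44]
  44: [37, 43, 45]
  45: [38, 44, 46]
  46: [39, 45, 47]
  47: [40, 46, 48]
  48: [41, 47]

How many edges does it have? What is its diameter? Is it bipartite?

A 7x7 grid has 42 vertical edges and 42 horizontal edges.
Total edges = 42 + 42 = 84.
Diameter = (7-1) + (7-1) = 12 (corner to opposite corner).
Grid graphs are bipartite (checkerboard coloring).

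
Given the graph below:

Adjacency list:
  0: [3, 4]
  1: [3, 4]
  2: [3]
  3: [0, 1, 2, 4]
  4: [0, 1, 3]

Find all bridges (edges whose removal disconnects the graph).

A bridge is an edge whose removal increases the number of connected components.
Bridges found: (2,3)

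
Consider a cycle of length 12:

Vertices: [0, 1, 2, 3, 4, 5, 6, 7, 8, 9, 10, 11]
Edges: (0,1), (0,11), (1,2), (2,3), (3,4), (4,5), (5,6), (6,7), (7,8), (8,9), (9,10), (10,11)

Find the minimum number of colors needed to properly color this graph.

This is an even cycle (C_12). Even cycles are bipartite.
Chromatic number = 2.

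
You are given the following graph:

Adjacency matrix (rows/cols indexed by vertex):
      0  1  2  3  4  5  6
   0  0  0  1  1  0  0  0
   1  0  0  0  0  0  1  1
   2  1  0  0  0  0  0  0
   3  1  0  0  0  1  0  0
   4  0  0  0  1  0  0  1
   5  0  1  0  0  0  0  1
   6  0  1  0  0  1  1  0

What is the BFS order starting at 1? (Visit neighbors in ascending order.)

BFS from vertex 1 (neighbors processed in ascending order):
Visit order: 1, 5, 6, 4, 3, 0, 2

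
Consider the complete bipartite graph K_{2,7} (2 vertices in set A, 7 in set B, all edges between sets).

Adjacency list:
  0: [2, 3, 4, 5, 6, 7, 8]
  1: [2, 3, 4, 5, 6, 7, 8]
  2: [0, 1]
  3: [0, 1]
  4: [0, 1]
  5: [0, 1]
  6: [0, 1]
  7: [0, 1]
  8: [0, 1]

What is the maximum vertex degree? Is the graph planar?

Set-A vertices have degree 7; set-B vertices have degree 2. Maximum degree = max(2,7) = 7.
min(2,7) <= 2, so K_{2,7} avoids a K_{3,3} subdivision and is planar.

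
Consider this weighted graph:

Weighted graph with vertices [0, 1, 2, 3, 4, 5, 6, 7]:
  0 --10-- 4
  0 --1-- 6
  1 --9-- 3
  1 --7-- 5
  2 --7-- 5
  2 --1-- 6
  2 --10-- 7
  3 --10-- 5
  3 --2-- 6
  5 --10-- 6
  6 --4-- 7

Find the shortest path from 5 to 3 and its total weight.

Using Dijkstra's algorithm from vertex 5:
Shortest path: 5 -> 3
Total weight: 10 = 10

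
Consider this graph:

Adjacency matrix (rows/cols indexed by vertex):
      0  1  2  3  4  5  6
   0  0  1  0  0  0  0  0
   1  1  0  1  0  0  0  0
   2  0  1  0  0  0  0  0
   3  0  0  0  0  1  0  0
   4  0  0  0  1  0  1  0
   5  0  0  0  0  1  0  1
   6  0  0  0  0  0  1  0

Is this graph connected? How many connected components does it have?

Checking connectivity: the graph has 2 connected component(s).
Components: [[0, 1, 2], [3, 4, 5, 6]]. The graph is NOT connected.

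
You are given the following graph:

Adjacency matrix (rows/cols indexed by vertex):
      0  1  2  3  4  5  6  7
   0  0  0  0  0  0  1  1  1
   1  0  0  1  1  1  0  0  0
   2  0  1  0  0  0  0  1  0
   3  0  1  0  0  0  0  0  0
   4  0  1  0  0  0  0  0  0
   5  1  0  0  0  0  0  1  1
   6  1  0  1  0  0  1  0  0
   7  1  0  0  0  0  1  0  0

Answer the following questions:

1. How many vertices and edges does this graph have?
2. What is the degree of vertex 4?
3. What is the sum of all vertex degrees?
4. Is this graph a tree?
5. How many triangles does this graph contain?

Count: 8 vertices, 9 edges.
Vertex 4 has neighbors [1], degree = 1.
Handshaking lemma: 2 * 9 = 18.
A tree on 8 vertices has 7 edges. This graph has 9 edges (2 extra). Not a tree.
Number of triangles = 2.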